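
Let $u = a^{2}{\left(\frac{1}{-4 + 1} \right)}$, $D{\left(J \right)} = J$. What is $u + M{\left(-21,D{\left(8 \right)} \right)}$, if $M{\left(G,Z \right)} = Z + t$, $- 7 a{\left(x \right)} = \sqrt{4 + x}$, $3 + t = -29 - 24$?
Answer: $- \frac{7045}{147} \approx -47.925$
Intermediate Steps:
$t = -56$ ($t = -3 - 53 = -56$)
$a{\left(x \right)} = - \frac{\sqrt{4 + x}}{7}$
$M{\left(G,Z \right)} = -56 + Z$ ($M{\left(G,Z \right)} = Z - 56 = -56 + Z$)
$u = \frac{11}{147}$ ($u = \left(- \frac{\sqrt{4 + \frac{1}{-4 + 1}}}{7}\right)^{2} = \left(- \frac{\sqrt{4 + \frac{1}{-3}}}{7}\right)^{2} = \left(- \frac{\sqrt{4 - \frac{1}{3}}}{7}\right)^{2} = \left(- \frac{\sqrt{\frac{11}{3}}}{7}\right)^{2} = \left(- \frac{\frac{1}{3} \sqrt{33}}{7}\right)^{2} = \left(- \frac{\sqrt{33}}{21}\right)^{2} = \frac{11}{147} \approx 0.07483$)
$u + M{\left(-21,D{\left(8 \right)} \right)} = \frac{11}{147} + \left(-56 + 8\right) = \frac{11}{147} - 48 = - \frac{7045}{147}$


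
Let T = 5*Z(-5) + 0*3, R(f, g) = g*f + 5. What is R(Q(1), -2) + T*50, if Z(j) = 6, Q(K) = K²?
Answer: 1503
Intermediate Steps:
R(f, g) = 5 + f*g (R(f, g) = f*g + 5 = 5 + f*g)
T = 30 (T = 5*6 + 0*3 = 30 + 0 = 30)
R(Q(1), -2) + T*50 = (5 + 1²*(-2)) + 30*50 = (5 + 1*(-2)) + 1500 = (5 - 2) + 1500 = 3 + 1500 = 1503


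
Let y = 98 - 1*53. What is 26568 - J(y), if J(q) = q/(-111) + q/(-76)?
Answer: 74712021/2812 ≈ 26569.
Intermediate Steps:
y = 45 (y = 98 - 53 = 45)
J(q) = -187*q/8436 (J(q) = q*(-1/111) + q*(-1/76) = -q/111 - q/76 = -187*q/8436)
26568 - J(y) = 26568 - (-187)*45/8436 = 26568 - 1*(-2805/2812) = 26568 + 2805/2812 = 74712021/2812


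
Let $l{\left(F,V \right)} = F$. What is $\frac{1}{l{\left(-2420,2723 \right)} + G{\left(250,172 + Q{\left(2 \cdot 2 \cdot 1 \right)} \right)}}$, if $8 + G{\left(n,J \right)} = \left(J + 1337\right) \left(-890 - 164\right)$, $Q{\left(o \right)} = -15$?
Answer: $- \frac{1}{1577104} \approx -6.3407 \cdot 10^{-7}$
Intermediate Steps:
$G{\left(n,J \right)} = -1409206 - 1054 J$ ($G{\left(n,J \right)} = -8 + \left(J + 1337\right) \left(-890 - 164\right) = -8 + \left(1337 + J\right) \left(-1054\right) = -8 - \left(1409198 + 1054 J\right) = -1409206 - 1054 J$)
$\frac{1}{l{\left(-2420,2723 \right)} + G{\left(250,172 + Q{\left(2 \cdot 2 \cdot 1 \right)} \right)}} = \frac{1}{-2420 - \left(1409206 + 1054 \left(172 - 15\right)\right)} = \frac{1}{-2420 - 1574684} = \frac{1}{-1577104} = - \frac{1}{1577104}$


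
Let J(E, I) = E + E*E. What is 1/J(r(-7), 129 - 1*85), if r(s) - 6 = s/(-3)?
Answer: 9/700 ≈ 0.012857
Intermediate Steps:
r(s) = 6 - s/3 (r(s) = 6 + s/(-3) = 6 + s*(-1/3) = 6 - s/3)
J(E, I) = E + E**2
1/J(r(-7), 129 - 1*85) = 1/((6 - 1/3*(-7))*(1 + (6 - 1/3*(-7)))) = 1/((6 + 7/3)*(1 + (6 + 7/3))) = 1/(25*(1 + 25/3)/3) = 1/((25/3)*(28/3)) = 1/(700/9) = 9/700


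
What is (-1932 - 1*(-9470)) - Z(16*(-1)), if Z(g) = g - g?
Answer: 7538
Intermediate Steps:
Z(g) = 0
(-1932 - 1*(-9470)) - Z(16*(-1)) = (-1932 - 1*(-9470)) - 1*0 = (-1932 + 9470) + 0 = 7538 + 0 = 7538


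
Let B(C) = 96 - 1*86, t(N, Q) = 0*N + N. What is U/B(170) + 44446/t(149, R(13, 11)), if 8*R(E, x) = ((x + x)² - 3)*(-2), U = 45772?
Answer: 3632244/745 ≈ 4875.5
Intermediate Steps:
R(E, x) = ¾ - x² (R(E, x) = (((x + x)² - 3)*(-2))/8 = (((2*x)² - 3)*(-2))/8 = ((4*x² - 3)*(-2))/8 = ((-3 + 4*x²)*(-2))/8 = (6 - 8*x²)/8 = ¾ - x²)
t(N, Q) = N (t(N, Q) = 0 + N = N)
B(C) = 10 (B(C) = 96 - 86 = 10)
U/B(170) + 44446/t(149, R(13, 11)) = 45772/10 + 44446/149 = 45772*(⅒) + 44446*(1/149) = 22886/5 + 44446/149 = 3632244/745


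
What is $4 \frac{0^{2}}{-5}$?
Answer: $0$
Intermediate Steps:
$4 \frac{0^{2}}{-5} = 4 \cdot 0 \left(- \frac{1}{5}\right) = 4 \cdot 0 = 0$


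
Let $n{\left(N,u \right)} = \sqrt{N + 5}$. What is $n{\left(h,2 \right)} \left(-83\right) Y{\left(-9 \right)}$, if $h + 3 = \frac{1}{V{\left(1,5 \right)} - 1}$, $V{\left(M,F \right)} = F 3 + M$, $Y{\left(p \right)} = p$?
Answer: $\frac{249 \sqrt{465}}{5} \approx 1073.9$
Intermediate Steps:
$V{\left(M,F \right)} = M + 3 F$ ($V{\left(M,F \right)} = 3 F + M = M + 3 F$)
$h = - \frac{44}{15}$ ($h = -3 + \frac{1}{\left(1 + 3 \cdot 5\right) - 1} = -3 + \frac{1}{\left(1 + 15\right) - 1} = -3 + \frac{1}{16 - 1} = -3 + \frac{1}{15} = - \frac{44}{15} \approx -2.9333$)
$n{\left(N,u \right)} = \sqrt{5 + N}$
$n{\left(h,2 \right)} \left(-83\right) Y{\left(-9 \right)} = \sqrt{5 - \frac{44}{15}} \left(-83\right) \left(-9\right) = \sqrt{\frac{31}{15}} \left(-83\right) \left(-9\right) = \frac{\sqrt{465}}{15} \left(-83\right) \left(-9\right) = - \frac{83 \sqrt{465}}{15} \left(-9\right) = \frac{249 \sqrt{465}}{5}$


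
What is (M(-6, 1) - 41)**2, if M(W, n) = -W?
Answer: 1225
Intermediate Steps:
(M(-6, 1) - 41)**2 = (-1*(-6) - 41)**2 = (6 - 41)**2 = (-35)**2 = 1225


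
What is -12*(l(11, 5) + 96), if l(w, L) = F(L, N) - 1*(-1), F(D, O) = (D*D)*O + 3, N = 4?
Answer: -2400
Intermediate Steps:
F(D, O) = 3 + O*D² (F(D, O) = D²*O + 3 = O*D² + 3 = 3 + O*D²)
l(w, L) = 4 + 4*L² (l(w, L) = (3 + 4*L²) - 1*(-1) = (3 + 4*L²) + 1 = 4 + 4*L²)
-12*(l(11, 5) + 96) = -12*((4 + 4*5²) + 96) = -12*((4 + 4*25) + 96) = -12*((4 + 100) + 96) = -12*(104 + 96) = -12*200 = -2400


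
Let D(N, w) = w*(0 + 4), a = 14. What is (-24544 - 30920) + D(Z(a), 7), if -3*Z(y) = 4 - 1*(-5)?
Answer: -55436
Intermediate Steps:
Z(y) = -3 (Z(y) = -(4 - 1*(-5))/3 = -(4 + 5)/3 = -⅓*9 = -3)
D(N, w) = 4*w (D(N, w) = w*4 = 4*w)
(-24544 - 30920) + D(Z(a), 7) = (-24544 - 30920) + 4*7 = -55464 + 28 = -55436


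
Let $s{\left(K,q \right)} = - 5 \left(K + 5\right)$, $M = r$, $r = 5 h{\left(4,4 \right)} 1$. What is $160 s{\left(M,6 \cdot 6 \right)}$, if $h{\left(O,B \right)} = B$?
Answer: $-20000$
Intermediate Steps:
$r = 20$ ($r = 5 \cdot 4 \cdot 1 = 20 \cdot 1 = 20$)
$M = 20$
$s{\left(K,q \right)} = -25 - 5 K$ ($s{\left(K,q \right)} = - 5 \left(5 + K\right) = -25 - 5 K$)
$160 s{\left(M,6 \cdot 6 \right)} = 160 \left(-25 - 100\right) = 160 \left(-125\right) = -20000$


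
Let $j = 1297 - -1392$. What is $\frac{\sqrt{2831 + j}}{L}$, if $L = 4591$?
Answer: $\frac{4 \sqrt{345}}{4591} \approx 0.016183$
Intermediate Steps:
$j = 2689$ ($j = 1297 + 1392 = 2689$)
$\frac{\sqrt{2831 + j}}{L} = \frac{\sqrt{2831 + 2689}}{4591} = \sqrt{5520} \cdot \frac{1}{4591} = 4 \sqrt{345} \cdot \frac{1}{4591} = \frac{4 \sqrt{345}}{4591}$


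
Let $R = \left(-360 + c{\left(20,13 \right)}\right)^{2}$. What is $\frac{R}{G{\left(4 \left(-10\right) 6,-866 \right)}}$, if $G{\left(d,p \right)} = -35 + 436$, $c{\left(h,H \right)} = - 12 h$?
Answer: $\frac{360000}{401} \approx 897.76$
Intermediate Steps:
$G{\left(d,p \right)} = 401$
$R = 360000$ ($R = \left(-360 - 240\right)^{2} = \left(-600\right)^{2} = 360000$)
$\frac{R}{G{\left(4 \left(-10\right) 6,-866 \right)}} = \frac{360000}{401}$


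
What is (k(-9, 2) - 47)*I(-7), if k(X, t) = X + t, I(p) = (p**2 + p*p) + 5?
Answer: -5562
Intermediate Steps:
I(p) = 5 + 2*p**2 (I(p) = (p**2 + p**2) + 5 = 2*p**2 + 5 = 5 + 2*p**2)
(k(-9, 2) - 47)*I(-7) = ((-9 + 2) - 47)*(5 + 2*(-7)**2) = (-7 - 47)*(5 + 2*49) = -54*(5 + 98) = -54*103 = -5562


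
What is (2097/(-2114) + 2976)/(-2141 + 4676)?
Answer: 2096389/1786330 ≈ 1.1736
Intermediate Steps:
(2097/(-2114) + 2976)/(-2141 + 4676) = (2097*(-1/2114) + 2976)/2535 = (-2097/2114 + 2976)*(1/2535) = (6289167/2114)*(1/2535) = 2096389/1786330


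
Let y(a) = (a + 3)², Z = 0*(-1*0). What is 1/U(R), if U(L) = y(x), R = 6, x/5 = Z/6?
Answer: ⅑ ≈ 0.11111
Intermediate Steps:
Z = 0 (Z = 0*0 = 0)
x = 0 (x = 5*(0/6) = 5*(0*(⅙)) = 5*0 = 0)
y(a) = (3 + a)²
U(L) = 9 (U(L) = (3 + 0)² = 3² = 9)
1/U(R) = 1/9 = ⅑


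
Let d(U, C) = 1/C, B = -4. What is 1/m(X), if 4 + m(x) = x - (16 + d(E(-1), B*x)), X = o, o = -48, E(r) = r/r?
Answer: -192/13057 ≈ -0.014705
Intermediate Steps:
E(r) = 1
X = -48
m(x) = -20 + x + 1/(4*x) (m(x) = -4 + (x - (16 + 1/(-4*x))) = -4 + (x - (16 - 1/(4*x))) = -4 + (x + (-16 + 1/(4*x))) = -4 + (-16 + x + 1/(4*x)) = -20 + x + 1/(4*x))
1/m(X) = 1/(-20 - 48 + (¼)/(-48)) = 1/(-20 - 48 + (¼)*(-1/48)) = 1/(-20 - 48 - 1/192) = 1/(-13057/192) = -192/13057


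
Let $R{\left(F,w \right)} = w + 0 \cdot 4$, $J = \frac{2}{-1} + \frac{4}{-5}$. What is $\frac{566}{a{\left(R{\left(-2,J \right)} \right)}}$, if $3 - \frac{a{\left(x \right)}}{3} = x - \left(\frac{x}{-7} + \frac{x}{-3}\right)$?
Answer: $\frac{2830}{107} \approx 26.449$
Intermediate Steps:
$J = - \frac{14}{5}$ ($J = 2 \left(-1\right) + 4 \left(- \frac{1}{5}\right) = -2 - \frac{4}{5} = - \frac{14}{5} \approx -2.8$)
$R{\left(F,w \right)} = w$ ($R{\left(F,w \right)} = w + 0 = w$)
$a{\left(x \right)} = 9 - \frac{31 x}{7}$ ($a{\left(x \right)} = 9 - 3 \left(x - \left(\frac{x}{-7} + \frac{x}{-3}\right)\right) = 9 - 3 \left(x - \left(x \left(- \frac{1}{7}\right) + x \left(- \frac{1}{3}\right)\right)\right) = 9 - 3 \left(x - \left(- \frac{x}{7} - \frac{x}{3}\right)\right) = 9 - 3 \left(x - - \frac{10 x}{21}\right) = 9 - 3 \left(x + \frac{10 x}{21}\right) = 9 - 3 \frac{31 x}{21} = 9 - \frac{31 x}{7}$)
$\frac{566}{a{\left(R{\left(-2,J \right)} \right)}} = \frac{566}{9 - - \frac{62}{5}} = \frac{566}{9 + \frac{62}{5}} = \frac{566}{\frac{107}{5}} = 566 \cdot \frac{5}{107} = \frac{2830}{107}$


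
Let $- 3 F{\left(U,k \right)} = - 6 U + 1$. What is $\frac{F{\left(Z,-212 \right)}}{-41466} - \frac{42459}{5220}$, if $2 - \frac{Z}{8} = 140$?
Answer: $- \frac{291512899}{36075420} \approx -8.0807$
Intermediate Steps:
$Z = -1104$ ($Z = 16 - 1120 = -1104$)
$F{\left(U,k \right)} = - \frac{1}{3} + 2 U$ ($F{\left(U,k \right)} = - \frac{- 6 U + 1}{3} = - \frac{1 - 6 U}{3} = - \frac{1}{3} + 2 U$)
$\frac{F{\left(Z,-212 \right)}}{-41466} - \frac{42459}{5220} = \frac{- \frac{1}{3} + 2 \left(-1104\right)}{-41466} - \frac{42459}{5220} = \left(- \frac{1}{3} - 2208\right) \left(- \frac{1}{41466}\right) - \frac{14153}{1740} = \left(- \frac{6625}{3}\right) \left(- \frac{1}{41466}\right) - \frac{14153}{1740} = \frac{6625}{124398} - \frac{14153}{1740} = - \frac{291512899}{36075420}$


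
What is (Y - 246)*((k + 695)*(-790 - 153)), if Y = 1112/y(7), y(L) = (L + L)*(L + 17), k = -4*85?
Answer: 3412259645/42 ≈ 8.1244e+7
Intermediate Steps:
k = -340
y(L) = 2*L*(17 + L) (y(L) = (2*L)*(17 + L) = 2*L*(17 + L))
Y = 139/42 (Y = 1112/((2*7*(17 + 7))) = 1112/((2*7*24)) = 1112/336 = 1112*(1/336) = 139/42 ≈ 3.3095)
(Y - 246)*((k + 695)*(-790 - 153)) = (139/42 - 246)*((-340 + 695)*(-790 - 153)) = -3618515*(-943)/42 = -10193/42*(-334765) = 3412259645/42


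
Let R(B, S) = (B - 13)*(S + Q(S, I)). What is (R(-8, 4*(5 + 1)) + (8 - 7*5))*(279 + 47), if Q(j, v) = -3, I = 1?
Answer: -152568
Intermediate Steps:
R(B, S) = (-13 + B)*(-3 + S) (R(B, S) = (B - 13)*(S - 3) = (-13 + B)*(-3 + S))
(R(-8, 4*(5 + 1)) + (8 - 7*5))*(279 + 47) = ((39 - 52*(5 + 1) - 3*(-8) - 32*(5 + 1)) + (8 - 7*5))*(279 + 47) = ((39 - 52*6 + 24 - 32*6) + (8 - 35))*326 = ((39 - 13*24 + 24 - 8*24) - 27)*326 = ((39 - 312 + 24 - 192) - 27)*326 = (-441 - 27)*326 = -468*326 = -152568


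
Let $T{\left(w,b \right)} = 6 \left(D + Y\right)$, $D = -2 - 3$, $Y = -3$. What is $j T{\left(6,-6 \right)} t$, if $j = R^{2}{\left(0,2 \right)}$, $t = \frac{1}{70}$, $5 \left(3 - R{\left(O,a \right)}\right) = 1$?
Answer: $- \frac{672}{125} \approx -5.376$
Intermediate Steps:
$R{\left(O,a \right)} = \frac{14}{5}$ ($R{\left(O,a \right)} = 3 - \frac{1}{5} = \frac{14}{5}$)
$D = -5$
$T{\left(w,b \right)} = -48$ ($T{\left(w,b \right)} = 6 \left(-5 - 3\right) = 6 \left(-8\right) = -48$)
$t = \frac{1}{70} \approx 0.014286$
$j = \frac{196}{25}$ ($j = \left(\frac{14}{5}\right)^{2} = \frac{196}{25} \approx 7.84$)
$j T{\left(6,-6 \right)} t = \frac{196}{25} \left(-48\right) \frac{1}{70} = \left(- \frac{9408}{25}\right) \frac{1}{70} = - \frac{672}{125}$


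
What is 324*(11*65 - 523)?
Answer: 62208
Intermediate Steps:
324*(11*65 - 523) = 324*(715 - 523) = 324*192 = 62208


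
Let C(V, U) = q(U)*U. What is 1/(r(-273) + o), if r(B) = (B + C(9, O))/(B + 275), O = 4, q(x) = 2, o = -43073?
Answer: -2/86411 ≈ -2.3145e-5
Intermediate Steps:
C(V, U) = 2*U
r(B) = (8 + B)/(275 + B) (r(B) = (B + 2*4)/(B + 275) = (B + 8)/(275 + B) = (8 + B)/(275 + B))
1/(r(-273) + o) = 1/((8 - 273)/(275 - 273) - 43073) = 1/(-265/2 - 43073) = 1/(-86411/2) = -2/86411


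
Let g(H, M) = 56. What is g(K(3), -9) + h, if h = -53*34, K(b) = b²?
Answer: -1746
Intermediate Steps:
h = -1802
g(K(3), -9) + h = 56 - 1802 = -1746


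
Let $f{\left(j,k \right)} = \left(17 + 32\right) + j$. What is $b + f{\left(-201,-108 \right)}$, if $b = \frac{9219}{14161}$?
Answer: $- \frac{306179}{2023} \approx -151.35$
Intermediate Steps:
$b = \frac{1317}{2023}$ ($b = 9219 \cdot \frac{1}{14161} = \frac{1317}{2023} \approx 0.65101$)
$f{\left(j,k \right)} = 49 + j$
$b + f{\left(-201,-108 \right)} = \frac{1317}{2023} + \left(49 - 201\right) = \frac{1317}{2023} - 152 = - \frac{306179}{2023}$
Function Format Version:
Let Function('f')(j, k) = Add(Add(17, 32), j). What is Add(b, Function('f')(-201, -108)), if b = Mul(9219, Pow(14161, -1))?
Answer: Rational(-306179, 2023) ≈ -151.35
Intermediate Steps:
b = Rational(1317, 2023) (b = Mul(9219, Rational(1, 14161)) = Rational(1317, 2023) ≈ 0.65101)
Function('f')(j, k) = Add(49, j)
Add(b, Function('f')(-201, -108)) = Add(Rational(1317, 2023), Add(49, -201)) = Add(Rational(1317, 2023), -152) = Rational(-306179, 2023)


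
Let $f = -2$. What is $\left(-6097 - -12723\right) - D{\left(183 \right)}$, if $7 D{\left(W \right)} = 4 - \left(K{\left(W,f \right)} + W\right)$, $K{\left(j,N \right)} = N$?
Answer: $\frac{46559}{7} \approx 6651.3$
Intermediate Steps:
$D{\left(W \right)} = \frac{6}{7} - \frac{W}{7}$ ($D{\left(W \right)} = \frac{4 - \left(-2 + W\right)}{7} = \frac{6 - W}{7} = \frac{6}{7} - \frac{W}{7}$)
$\left(-6097 - -12723\right) - D{\left(183 \right)} = \left(-6097 - -12723\right) - \left(\frac{6}{7} - \frac{183}{7}\right) = \left(-6097 + 12723\right) - \left(\frac{6}{7} - \frac{183}{7}\right) = 6626 - - \frac{177}{7} = 6626 + \frac{177}{7} = \frac{46559}{7}$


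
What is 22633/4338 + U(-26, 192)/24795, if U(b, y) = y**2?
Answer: 80122363/11951190 ≈ 6.7041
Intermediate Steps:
22633/4338 + U(-26, 192)/24795 = 22633/4338 + 192**2/24795 = 22633*(1/4338) + 36864*(1/24795) = 22633/4338 + 4096/2755 = 80122363/11951190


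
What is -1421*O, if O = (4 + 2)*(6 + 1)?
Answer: -59682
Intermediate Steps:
O = 42 (O = 6*7 = 42)
-1421*O = -1421*42 = -59682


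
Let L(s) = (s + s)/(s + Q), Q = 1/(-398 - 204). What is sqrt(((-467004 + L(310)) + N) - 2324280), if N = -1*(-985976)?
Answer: 6*I*sqrt(1746465619457973)/186619 ≈ 1343.6*I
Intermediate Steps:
Q = -1/602 (Q = 1/(-602) = -1/602 ≈ -0.0016611)
N = 985976
L(s) = 2*s/(-1/602 + s) (L(s) = (s + s)/(s - 1/602) = (2*s)/(-1/602 + s) = 2*s/(-1/602 + s))
sqrt(((-467004 + L(310)) + N) - 2324280) = sqrt(((-467004 + 1204*310/(-1 + 602*310)) + 985976) - 2324280) = sqrt(((-467004 + 1204*310/(-1 + 186620)) + 985976) - 2324280) = sqrt(((-467004 + 1204*310/186619) + 985976) - 2324280) = sqrt(((-467004 + 1204*310*(1/186619)) + 985976) - 2324280) = sqrt(((-467004 + 373240/186619) + 985976) - 2324280) = sqrt((-87151446236/186619 + 985976) - 2324280) = sqrt(96850408908/186619 - 2324280) = sqrt(-336904400412/186619) = 6*I*sqrt(1746465619457973)/186619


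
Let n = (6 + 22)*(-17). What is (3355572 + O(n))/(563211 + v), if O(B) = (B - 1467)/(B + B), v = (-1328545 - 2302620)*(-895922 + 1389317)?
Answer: -3194506487/1705601383549728 ≈ -1.8729e-6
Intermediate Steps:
v = -1791598655175 (v = -3631165*493395 = -1791598655175)
n = -476 (n = 28*(-17) = -476)
O(B) = (-1467 + B)/(2*B) (O(B) = (-1467 + B)/((2*B)) = (-1467 + B)*(1/(2*B)) = (-1467 + B)/(2*B))
(3355572 + O(n))/(563211 + v) = (3355572 + (½)*(-1467 - 476)/(-476))/(563211 - 1791598655175) = (3355572 + (½)*(-1/476)*(-1943))/(-1791598091964) = (3355572 + 1943/952)*(-1/1791598091964) = (3194506487/952)*(-1/1791598091964) = -3194506487/1705601383549728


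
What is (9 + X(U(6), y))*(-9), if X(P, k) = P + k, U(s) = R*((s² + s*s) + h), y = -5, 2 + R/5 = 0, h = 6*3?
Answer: 8064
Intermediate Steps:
h = 18
R = -10 (R = -10 + 5*0 = -10 + 0 = -10)
U(s) = -180 - 20*s² (U(s) = -10*((s² + s*s) + 18) = -10*((s² + s²) + 18) = -10*(2*s² + 18) = -10*(18 + 2*s²) = -180 - 20*s²)
(9 + X(U(6), y))*(-9) = (9 + ((-180 - 20*6²) - 5))*(-9) = (9 + ((-180 - 20*36) - 5))*(-9) = (9 + ((-180 - 720) - 5))*(-9) = (9 + (-900 - 5))*(-9) = (9 - 905)*(-9) = -896*(-9) = 8064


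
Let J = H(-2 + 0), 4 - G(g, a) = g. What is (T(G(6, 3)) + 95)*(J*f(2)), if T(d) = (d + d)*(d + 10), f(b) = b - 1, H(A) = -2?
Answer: -126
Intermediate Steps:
G(g, a) = 4 - g
f(b) = -1 + b
J = -2
T(d) = 2*d*(10 + d) (T(d) = (2*d)*(10 + d) = 2*d*(10 + d))
(T(G(6, 3)) + 95)*(J*f(2)) = (2*(4 - 1*6)*(10 + (4 - 1*6)) + 95)*(-2*(-1 + 2)) = (2*(4 - 6)*(10 + (4 - 6)) + 95)*(-2*1) = (2*(-2)*(10 - 2) + 95)*(-2) = (2*(-2)*8 + 95)*(-2) = (-32 + 95)*(-2) = 63*(-2) = -126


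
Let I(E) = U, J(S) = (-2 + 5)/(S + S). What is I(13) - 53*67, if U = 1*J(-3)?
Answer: -7103/2 ≈ -3551.5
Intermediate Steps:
J(S) = 3/(2*S) (J(S) = 3/((2*S)) = 3*(1/(2*S)) = 3/(2*S))
U = -½ (U = 1*((3/2)/(-3)) = 1*((3/2)*(-⅓)) = 1*(-½) = -½ ≈ -0.50000)
I(E) = -½
I(13) - 53*67 = -½ - 53*67 = -½ - 3551 = -7103/2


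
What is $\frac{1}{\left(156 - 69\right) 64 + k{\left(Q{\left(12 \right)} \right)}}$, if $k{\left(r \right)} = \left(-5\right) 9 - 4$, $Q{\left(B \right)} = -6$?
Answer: $\frac{1}{5519} \approx 0.00018119$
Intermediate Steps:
$k{\left(r \right)} = -49$ ($k{\left(r \right)} = -45 - 4 = -49$)
$\frac{1}{\left(156 - 69\right) 64 + k{\left(Q{\left(12 \right)} \right)}} = \frac{1}{\left(156 - 69\right) 64 - 49} = \frac{1}{87 \cdot 64 - 49} = \frac{1}{5568 - 49} = \frac{1}{5519}$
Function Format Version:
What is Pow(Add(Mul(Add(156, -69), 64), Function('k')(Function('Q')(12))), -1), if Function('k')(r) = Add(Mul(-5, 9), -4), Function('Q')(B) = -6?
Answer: Rational(1, 5519) ≈ 0.00018119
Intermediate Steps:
Function('k')(r) = -49 (Function('k')(r) = Add(-45, -4) = -49)
Pow(Add(Mul(Add(156, -69), 64), Function('k')(Function('Q')(12))), -1) = Pow(Add(Mul(Add(156, -69), 64), -49), -1) = Pow(Add(Mul(87, 64), -49), -1) = Pow(Add(5568, -49), -1) = Pow(5519, -1) = Rational(1, 5519)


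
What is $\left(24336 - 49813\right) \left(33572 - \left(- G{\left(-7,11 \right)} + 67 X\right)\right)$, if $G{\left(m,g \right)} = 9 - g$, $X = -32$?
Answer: $-909885578$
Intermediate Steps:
$\left(24336 - 49813\right) \left(33572 - \left(- G{\left(-7,11 \right)} + 67 X\right)\right) = \left(24336 - 49813\right) \left(33572 + \left(\left(-67\right) \left(-32\right) + \left(9 - 11\right)\right)\right) = - 25477 \left(33572 + \left(2144 + \left(9 - 11\right)\right)\right) = - 25477 \left(33572 + \left(2144 - 2\right)\right) = - 25477 \left(33572 + 2142\right) = \left(-25477\right) 35714 = -909885578$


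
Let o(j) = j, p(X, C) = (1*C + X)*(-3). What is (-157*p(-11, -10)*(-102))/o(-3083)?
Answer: -1008882/3083 ≈ -327.24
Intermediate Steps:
p(X, C) = -3*C - 3*X (p(X, C) = (C + X)*(-3) = -3*C - 3*X)
(-157*p(-11, -10)*(-102))/o(-3083) = (-157*(-3*(-10) - 3*(-11))*(-102))/(-3083) = (-157*(30 + 33)*(-102))*(-1/3083) = (-157*63*(-102))*(-1/3083) = -9891*(-102)*(-1/3083) = 1008882*(-1/3083) = -1008882/3083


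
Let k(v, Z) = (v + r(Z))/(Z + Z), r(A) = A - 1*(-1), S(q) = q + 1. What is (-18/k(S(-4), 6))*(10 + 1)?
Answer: -594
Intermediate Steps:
S(q) = 1 + q
r(A) = 1 + A (r(A) = A + 1 = 1 + A)
k(v, Z) = (1 + Z + v)/(2*Z) (k(v, Z) = (v + (1 + Z))/(Z + Z) = (1 + Z + v)/((2*Z)) = (1 + Z + v)*(1/(2*Z)) = (1 + Z + v)/(2*Z))
(-18/k(S(-4), 6))*(10 + 1) = (-18*12/(1 + 6 + (1 - 4)))*(10 + 1) = -18*12/(1 + 6 - 3)*11 = -18/((½)*(⅙)*4)*11 = -18/⅓*11 = -18*3*11 = -54*11 = -594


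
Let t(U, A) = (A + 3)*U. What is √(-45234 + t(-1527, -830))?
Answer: √1217595 ≈ 1103.4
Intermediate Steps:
t(U, A) = U*(3 + A) (t(U, A) = (3 + A)*U = U*(3 + A))
√(-45234 + t(-1527, -830)) = √(-45234 - 1527*(3 - 830)) = √(-45234 - 1527*(-827)) = √(-45234 + 1262829) = √1217595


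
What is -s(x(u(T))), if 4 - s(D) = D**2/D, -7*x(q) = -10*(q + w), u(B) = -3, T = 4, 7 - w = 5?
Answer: -38/7 ≈ -5.4286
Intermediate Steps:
w = 2 (w = 7 - 1*5 = 7 - 5 = 2)
x(q) = 20/7 + 10*q/7 (x(q) = -(-10)*(q + 2)/7 = -(-10)*(2 + q)/7 = -(-20 - 10*q)/7 = 20/7 + 10*q/7)
s(D) = 4 - D (s(D) = 4 - D**2/D = 4 - D)
-s(x(u(T))) = -(4 - (20/7 + (10/7)*(-3))) = -(4 - (20/7 - 30/7)) = -(4 - 1*(-10/7)) = -(4 + 10/7) = -1*38/7 = -38/7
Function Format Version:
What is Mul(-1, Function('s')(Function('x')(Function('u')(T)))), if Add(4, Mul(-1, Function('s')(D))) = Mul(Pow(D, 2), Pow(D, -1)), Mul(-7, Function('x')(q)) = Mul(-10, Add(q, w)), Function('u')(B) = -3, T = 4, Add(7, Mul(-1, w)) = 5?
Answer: Rational(-38, 7) ≈ -5.4286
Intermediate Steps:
w = 2 (w = Add(7, Mul(-1, 5)) = Add(7, -5) = 2)
Function('x')(q) = Add(Rational(20, 7), Mul(Rational(10, 7), q)) (Function('x')(q) = Mul(Rational(-1, 7), Mul(-10, Add(q, 2))) = Mul(Rational(-1, 7), Mul(-10, Add(2, q))) = Mul(Rational(-1, 7), Add(-20, Mul(-10, q))) = Add(Rational(20, 7), Mul(Rational(10, 7), q)))
Function('s')(D) = Add(4, Mul(-1, D)) (Function('s')(D) = Add(4, Mul(-1, Mul(Pow(D, 2), Pow(D, -1)))) = Add(4, Mul(-1, D)))
Mul(-1, Function('s')(Function('x')(Function('u')(T)))) = Mul(-1, Add(4, Mul(-1, Add(Rational(20, 7), Mul(Rational(10, 7), -3))))) = Mul(-1, Add(4, Mul(-1, Add(Rational(20, 7), Rational(-30, 7))))) = Mul(-1, Add(4, Mul(-1, Rational(-10, 7)))) = Mul(-1, Add(4, Rational(10, 7))) = Mul(-1, Rational(38, 7)) = Rational(-38, 7)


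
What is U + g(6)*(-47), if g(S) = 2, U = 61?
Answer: -33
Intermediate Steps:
U + g(6)*(-47) = 61 + 2*(-47) = 61 - 94 = -33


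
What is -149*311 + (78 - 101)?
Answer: -46362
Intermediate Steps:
-149*311 + (78 - 101) = -46339 - 23 = -46362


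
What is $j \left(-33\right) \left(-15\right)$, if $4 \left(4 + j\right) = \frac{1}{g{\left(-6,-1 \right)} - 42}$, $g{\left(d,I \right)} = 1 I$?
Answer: $- \frac{341055}{172} \approx -1982.9$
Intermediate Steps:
$g{\left(d,I \right)} = I$
$j = - \frac{689}{172}$ ($j = -4 + \frac{1}{4 \left(-1 - 42\right)} = -4 + \frac{1}{4 \left(-43\right)} = -4 + \frac{1}{4} \left(- \frac{1}{43}\right) = -4 - \frac{1}{172} = - \frac{689}{172} \approx -4.0058$)
$j \left(-33\right) \left(-15\right) = \left(- \frac{689}{172}\right) \left(-33\right) \left(-15\right) = \frac{22737}{172} \left(-15\right) = - \frac{341055}{172}$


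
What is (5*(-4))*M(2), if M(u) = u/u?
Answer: -20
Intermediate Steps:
M(u) = 1
(5*(-4))*M(2) = (5*(-4))*1 = -20*1 = -20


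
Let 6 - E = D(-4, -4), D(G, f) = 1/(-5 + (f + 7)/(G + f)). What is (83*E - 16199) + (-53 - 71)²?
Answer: -13311/43 ≈ -309.56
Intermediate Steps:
D(G, f) = 1/(-5 + (7 + f)/(G + f))
E = 266/43 (E = 6 - (-1*(-4) - 1*(-4))/(-7 + 4*(-4) + 5*(-4)) = 6 - (4 + 4)/(-7 - 16 - 20) = 6 - 8/(-43) = 6 - (-1)*8/43 = 6 - 1*(-8/43) = 6 + 8/43 = 266/43 ≈ 6.1860)
(83*E - 16199) + (-53 - 71)² = (83*(266/43) - 16199) + (-53 - 71)² = (22078/43 - 16199) + (-124)² = -674479/43 + 15376 = -13311/43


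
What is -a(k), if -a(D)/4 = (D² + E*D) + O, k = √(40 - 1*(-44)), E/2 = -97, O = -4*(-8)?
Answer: 464 - 1552*√21 ≈ -6648.2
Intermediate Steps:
O = 32
E = -194 (E = 2*(-97) = -194)
k = 2*√21 (k = √(40 + 44) = √84 = 2*√21 ≈ 9.1651)
a(D) = -128 - 4*D² + 776*D (a(D) = -4*((D² - 194*D) + 32) = -4*(32 + D² - 194*D) = -128 - 4*D² + 776*D)
-a(k) = -(-128 - 4*(2*√21)² + 776*(2*√21)) = -(-128 - 4*84 + 1552*√21) = -(-128 - 336 + 1552*√21) = -(-464 + 1552*√21) = 464 - 1552*√21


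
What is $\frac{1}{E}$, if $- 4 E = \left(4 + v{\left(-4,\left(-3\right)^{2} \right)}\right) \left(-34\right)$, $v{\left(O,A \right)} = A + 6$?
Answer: $\frac{2}{323} \approx 0.006192$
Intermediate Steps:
$v{\left(O,A \right)} = 6 + A$
$E = \frac{323}{2}$ ($E = - \frac{\left(4 + \left(6 + \left(-3\right)^{2}\right)\right) \left(-34\right)}{4} = - \frac{\left(4 + \left(6 + 9\right)\right) \left(-34\right)}{4} = - \frac{\left(4 + 15\right) \left(-34\right)}{4} = - \frac{19 \left(-34\right)}{4} = \left(- \frac{1}{4}\right) \left(-646\right) = \frac{323}{2} \approx 161.5$)
$\frac{1}{E} = \frac{1}{\frac{323}{2}} = \frac{2}{323}$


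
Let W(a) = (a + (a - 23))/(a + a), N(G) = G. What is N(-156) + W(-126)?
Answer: -39037/252 ≈ -154.91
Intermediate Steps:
W(a) = (-23 + 2*a)/(2*a) (W(a) = (a + (-23 + a))/((2*a)) = (-23 + 2*a)*(1/(2*a)) = (-23 + 2*a)/(2*a))
N(-156) + W(-126) = -156 + (-23/2 - 126)/(-126) = -156 - 1/126*(-275/2) = -156 + 275/252 = -39037/252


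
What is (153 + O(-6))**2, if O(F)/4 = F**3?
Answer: 505521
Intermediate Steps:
O(F) = 4*F**3
(153 + O(-6))**2 = (153 + 4*(-6)**3)**2 = (153 + 4*(-216))**2 = (153 - 864)**2 = (-711)**2 = 505521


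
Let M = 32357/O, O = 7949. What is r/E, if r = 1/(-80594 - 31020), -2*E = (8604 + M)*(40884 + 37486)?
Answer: 7949/299265628418558270 ≈ 2.6562e-14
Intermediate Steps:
M = 32357/7949 ≈ 4.0706
E = -2681255294305/7949 (E = -(8604 + 32357/7949)*(40884 + 37486)/2 = -68425553*78370/15898 = -½*5362510588610/7949 = -2681255294305/7949 ≈ -3.3731e+8)
r = -1/111614 (r = 1/(-111614) = -1/111614 ≈ -8.9595e-6)
r/E = -1/(111614*(-2681255294305/7949)) = -1/111614*(-7949/2681255294305) = 7949/299265628418558270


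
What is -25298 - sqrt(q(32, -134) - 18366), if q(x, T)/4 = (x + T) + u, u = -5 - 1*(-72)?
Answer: -25298 - I*sqrt(18506) ≈ -25298.0 - 136.04*I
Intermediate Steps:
u = 67 (u = -5 + 72 = 67)
q(x, T) = 268 + 4*T + 4*x (q(x, T) = 4*((x + T) + 67) = 4*((T + x) + 67) = 4*(67 + T + x) = 268 + 4*T + 4*x)
-25298 - sqrt(q(32, -134) - 18366) = -25298 - sqrt((268 + 4*(-134) + 4*32) - 18366) = -25298 - sqrt((268 - 536 + 128) - 18366) = -25298 - sqrt(-140 - 18366) = -25298 - sqrt(-18506) = -25298 - I*sqrt(18506)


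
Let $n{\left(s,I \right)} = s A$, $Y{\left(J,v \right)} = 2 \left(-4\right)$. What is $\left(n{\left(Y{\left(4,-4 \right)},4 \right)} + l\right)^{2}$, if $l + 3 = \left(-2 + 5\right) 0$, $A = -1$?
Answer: $25$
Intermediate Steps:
$Y{\left(J,v \right)} = -8$
$n{\left(s,I \right)} = - s$ ($n{\left(s,I \right)} = s \left(-1\right) = - s$)
$l = -3$ ($l = -3 + \left(-2 + 5\right) 0 = -3 + 3 \cdot 0 = -3 + 0 = -3$)
$\left(n{\left(Y{\left(4,-4 \right)},4 \right)} + l\right)^{2} = \left(\left(-1\right) \left(-8\right) - 3\right)^{2} = \left(8 - 3\right)^{2} = 5^{2} = 25$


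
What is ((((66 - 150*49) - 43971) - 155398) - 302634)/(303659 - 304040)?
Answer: 509287/381 ≈ 1336.7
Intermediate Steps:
((((66 - 150*49) - 43971) - 155398) - 302634)/(303659 - 304040) = ((((66 - 7350) - 43971) - 155398) - 302634)/(-381) = (((-7284 - 43971) - 155398) - 302634)*(-1/381) = ((-51255 - 155398) - 302634)*(-1/381) = (-206653 - 302634)*(-1/381) = -509287*(-1/381) = 509287/381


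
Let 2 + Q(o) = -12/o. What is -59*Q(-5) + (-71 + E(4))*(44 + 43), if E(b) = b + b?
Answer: -27523/5 ≈ -5504.6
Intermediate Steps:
E(b) = 2*b
Q(o) = -2 - 12/o
-59*Q(-5) + (-71 + E(4))*(44 + 43) = -59*(-2 - 12/(-5)) + (-71 + 2*4)*(44 + 43) = -59*(-2 - 12*(-⅕)) + (-71 + 8)*87 = -59*(-2 + 12/5) - 63*87 = -59*⅖ - 5481 = -118/5 - 5481 = -27523/5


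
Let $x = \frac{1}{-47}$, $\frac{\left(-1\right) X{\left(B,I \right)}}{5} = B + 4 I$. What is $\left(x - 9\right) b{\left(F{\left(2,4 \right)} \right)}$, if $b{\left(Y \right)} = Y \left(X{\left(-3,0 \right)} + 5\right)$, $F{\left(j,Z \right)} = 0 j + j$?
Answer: $- \frac{16960}{47} \approx -360.85$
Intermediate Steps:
$X{\left(B,I \right)} = - 20 I - 5 B$ ($X{\left(B,I \right)} = - 5 \left(B + 4 I\right) = - 20 I - 5 B$)
$F{\left(j,Z \right)} = j$ ($F{\left(j,Z \right)} = 0 + j = j$)
$b{\left(Y \right)} = 20 Y$ ($b{\left(Y \right)} = Y \left(\left(\left(-20\right) 0 - -15\right) + 5\right) = Y \left(\left(0 + 15\right) + 5\right) = Y \left(15 + 5\right) = Y 20 = 20 Y$)
$x = - \frac{1}{47} \approx -0.021277$
$\left(x - 9\right) b{\left(F{\left(2,4 \right)} \right)} = \left(- \frac{1}{47} - 9\right) 20 \cdot 2 = \left(- \frac{424}{47}\right) 40 = - \frac{16960}{47}$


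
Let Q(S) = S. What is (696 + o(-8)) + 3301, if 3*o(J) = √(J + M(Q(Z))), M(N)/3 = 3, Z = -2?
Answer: 11992/3 ≈ 3997.3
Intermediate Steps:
M(N) = 9 (M(N) = 3*3 = 9)
o(J) = √(9 + J)/3 (o(J) = √(J + 9)/3 = √(9 + J)/3)
(696 + o(-8)) + 3301 = (696 + √(9 - 8)/3) + 3301 = (696 + √1/3) + 3301 = (696 + (⅓)*1) + 3301 = (696 + ⅓) + 3301 = 2089/3 + 3301 = 11992/3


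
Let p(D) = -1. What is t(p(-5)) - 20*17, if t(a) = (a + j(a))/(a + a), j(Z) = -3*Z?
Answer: -341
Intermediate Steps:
t(a) = -1 (t(a) = (a - 3*a)/(a + a) = (-2*a)/((2*a)) = (-2*a)*(1/(2*a)) = -1)
t(p(-5)) - 20*17 = -1 - 20*17 = -1 - 340 = -341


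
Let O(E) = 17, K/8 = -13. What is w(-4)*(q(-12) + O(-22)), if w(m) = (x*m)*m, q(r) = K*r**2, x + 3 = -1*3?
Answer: 1436064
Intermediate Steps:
K = -104 (K = 8*(-13) = -104)
x = -6 (x = -3 - 1*3 = -3 - 3 = -6)
q(r) = -104*r**2
w(m) = -6*m**2 (w(m) = (-6*m)*m = -6*m**2)
w(-4)*(q(-12) + O(-22)) = (-6*(-4)**2)*(-104*(-12)**2 + 17) = (-6*16)*(-104*144 + 17) = -96*(-14976 + 17) = -96*(-14959) = 1436064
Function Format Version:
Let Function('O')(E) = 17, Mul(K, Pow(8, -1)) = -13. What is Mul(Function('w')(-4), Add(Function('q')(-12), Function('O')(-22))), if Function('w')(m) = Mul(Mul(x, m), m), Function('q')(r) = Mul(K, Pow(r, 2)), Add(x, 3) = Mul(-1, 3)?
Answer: 1436064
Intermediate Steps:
K = -104 (K = Mul(8, -13) = -104)
x = -6 (x = Add(-3, Mul(-1, 3)) = Add(-3, -3) = -6)
Function('q')(r) = Mul(-104, Pow(r, 2))
Function('w')(m) = Mul(-6, Pow(m, 2)) (Function('w')(m) = Mul(Mul(-6, m), m) = Mul(-6, Pow(m, 2)))
Mul(Function('w')(-4), Add(Function('q')(-12), Function('O')(-22))) = Mul(Mul(-6, Pow(-4, 2)), Add(Mul(-104, Pow(-12, 2)), 17)) = Mul(Mul(-6, 16), Add(Mul(-104, 144), 17)) = Mul(-96, Add(-14976, 17)) = Mul(-96, -14959) = 1436064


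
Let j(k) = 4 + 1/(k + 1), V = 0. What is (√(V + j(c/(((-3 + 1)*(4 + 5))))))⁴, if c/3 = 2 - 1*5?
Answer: 196/9 ≈ 21.778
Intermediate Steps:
c = -9 (c = 3*(2 - 1*5) = 3*(2 - 5) = 3*(-3) = -9)
j(k) = 4 + 1/(1 + k)
(√(V + j(c/(((-3 + 1)*(4 + 5))))))⁴ = (√(0 + (5 + 4*(-9*1/((-3 + 1)*(4 + 5))))/(1 - 9*1/((-3 + 1)*(4 + 5)))))⁴ = (√(0 + (5 + 4*(-9/((-2*9))))/(1 - 9/((-2*9)))))⁴ = (√(0 + (5 + 4*(-9/(-18)))/(1 - 9/(-18))))⁴ = (√(0 + (5 + 4*(-9*(-1/18)))/(1 - 9*(-1/18))))⁴ = (√(0 + (5 + 4*(½))/(1 + ½)))⁴ = (√(0 + (5 + 2)/(3/2)))⁴ = (√(0 + (⅔)*7))⁴ = (√(0 + 14/3))⁴ = (√(14/3))⁴ = (√42/3)⁴ = 196/9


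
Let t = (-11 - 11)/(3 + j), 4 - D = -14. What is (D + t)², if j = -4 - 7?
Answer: 6889/16 ≈ 430.56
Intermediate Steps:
D = 18 (D = 4 - 1*(-14) = 4 + 14 = 18)
j = -11
t = 11/4 (t = (-11 - 11)/(3 - 11) = -22/(-8) = -22*(-⅛) = 11/4 ≈ 2.7500)
(D + t)² = (18 + 11/4)² = (83/4)² = 6889/16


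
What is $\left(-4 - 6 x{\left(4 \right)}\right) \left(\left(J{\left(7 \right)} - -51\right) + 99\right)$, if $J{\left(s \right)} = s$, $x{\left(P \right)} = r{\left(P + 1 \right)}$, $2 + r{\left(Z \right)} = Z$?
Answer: $-3454$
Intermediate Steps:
$r{\left(Z \right)} = -2 + Z$
$x{\left(P \right)} = -1 + P$ ($x{\left(P \right)} = -2 + \left(P + 1\right) = -2 + \left(1 + P\right) = -1 + P$)
$\left(-4 - 6 x{\left(4 \right)}\right) \left(\left(J{\left(7 \right)} - -51\right) + 99\right) = \left(-4 - 6 \left(-1 + 4\right)\right) \left(\left(7 - -51\right) + 99\right) = \left(-4 - 18\right) \left(\left(7 + 51\right) + 99\right) = \left(-4 - 18\right) \left(58 + 99\right) = \left(-22\right) 157 = -3454$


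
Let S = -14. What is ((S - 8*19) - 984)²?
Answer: 1322500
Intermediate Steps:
((S - 8*19) - 984)² = ((-14 - 8*19) - 984)² = ((-14 - 152) - 984)² = (-166 - 984)² = (-1150)² = 1322500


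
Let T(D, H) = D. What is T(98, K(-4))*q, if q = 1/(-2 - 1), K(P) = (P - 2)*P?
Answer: -98/3 ≈ -32.667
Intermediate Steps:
K(P) = P*(-2 + P) (K(P) = (-2 + P)*P = P*(-2 + P))
q = -⅓ (q = 1/(-3) = -⅓ ≈ -0.33333)
T(98, K(-4))*q = 98*(-⅓) = -98/3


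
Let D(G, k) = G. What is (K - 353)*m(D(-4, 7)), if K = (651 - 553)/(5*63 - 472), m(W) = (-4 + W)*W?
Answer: -1776608/157 ≈ -11316.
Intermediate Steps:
m(W) = W*(-4 + W)
K = -98/157 (K = 98/(315 - 472) = 98/(-157) = 98*(-1/157) = -98/157 ≈ -0.62420)
(K - 353)*m(D(-4, 7)) = (-98/157 - 353)*(-4*(-4 - 4)) = -(-222076)*(-8)/157 = -55519/157*32 = -1776608/157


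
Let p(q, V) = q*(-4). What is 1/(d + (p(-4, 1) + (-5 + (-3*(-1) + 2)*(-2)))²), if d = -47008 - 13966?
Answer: -1/60973 ≈ -1.6401e-5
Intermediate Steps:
p(q, V) = -4*q
d = -60974
1/(d + (p(-4, 1) + (-5 + (-3*(-1) + 2)*(-2)))²) = 1/(-60974 + (-4*(-4) + (-5 + (-3*(-1) + 2)*(-2)))²) = 1/(-60974 + (16 + (-5 + (3 + 2)*(-2)))²) = 1/(-60974 + (16 + (-5 + 5*(-2)))²) = 1/(-60974 + (16 + (-5 - 10))²) = 1/(-60974 + (16 - 15)²) = 1/(-60974 + 1²) = 1/(-60974 + 1) = 1/(-60973) = -1/60973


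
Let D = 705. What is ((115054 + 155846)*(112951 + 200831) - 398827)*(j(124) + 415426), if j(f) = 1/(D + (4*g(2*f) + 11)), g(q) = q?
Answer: 60313778273072519557/1708 ≈ 3.5312e+16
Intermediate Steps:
j(f) = 1/(716 + 8*f) (j(f) = 1/(705 + (4*(2*f) + 11)) = 1/(705 + (8*f + 11)) = 1/(705 + (11 + 8*f)) = 1/(716 + 8*f))
((115054 + 155846)*(112951 + 200831) - 398827)*(j(124) + 415426) = ((115054 + 155846)*(112951 + 200831) - 398827)*(1/(4*(179 + 2*124)) + 415426) = (270900*313782 - 398827)*(1/(4*(179 + 248)) + 415426) = (85003543800 - 398827)*((1/4)/427 + 415426) = 85003144973*((1/4)*(1/427) + 415426) = 85003144973*(1/1708 + 415426) = 85003144973*(709547609/1708) = 60313778273072519557/1708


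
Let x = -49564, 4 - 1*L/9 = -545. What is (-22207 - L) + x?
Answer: -76712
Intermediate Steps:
L = 4941 (L = 36 - 9*(-545) = 36 + 4905 = 4941)
(-22207 - L) + x = (-22207 - 1*4941) - 49564 = (-22207 - 4941) - 49564 = -27148 - 49564 = -76712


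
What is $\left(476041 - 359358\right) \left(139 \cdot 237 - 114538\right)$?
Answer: $-9520749385$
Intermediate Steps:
$\left(476041 - 359358\right) \left(139 \cdot 237 - 114538\right) = 116683 \left(32943 - 114538\right) = 116683 \left(-81595\right) = -9520749385$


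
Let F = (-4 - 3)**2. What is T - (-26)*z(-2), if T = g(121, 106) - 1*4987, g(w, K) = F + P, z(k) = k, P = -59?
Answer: -5049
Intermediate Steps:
F = 49 (F = (-7)**2 = 49)
g(w, K) = -10 (g(w, K) = 49 - 59 = -10)
T = -4997 (T = -10 - 1*4987 = -10 - 4987 = -4997)
T - (-26)*z(-2) = -4997 - (-26)*(-2) = -4997 - 1*52 = -4997 - 52 = -5049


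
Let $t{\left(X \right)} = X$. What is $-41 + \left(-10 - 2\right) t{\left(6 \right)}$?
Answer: $-113$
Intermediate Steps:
$-41 + \left(-10 - 2\right) t{\left(6 \right)} = -41 + \left(-10 - 2\right) 6 = -41 - 72 = -113$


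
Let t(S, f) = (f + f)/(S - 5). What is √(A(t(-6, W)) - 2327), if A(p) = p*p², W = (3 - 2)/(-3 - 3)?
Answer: I*√2759638134/1089 ≈ 48.239*I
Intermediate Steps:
W = -⅙ (W = 1/(-6) = 1*(-⅙) = -⅙ ≈ -0.16667)
t(S, f) = 2*f/(-5 + S) (t(S, f) = (2*f)/(-5 + S) = 2*f/(-5 + S))
A(p) = p³
√(A(t(-6, W)) - 2327) = √((2*(-⅙)/(-5 - 6))³ - 2327) = √((2*(-⅙)/(-11))³ - 2327) = √((2*(-⅙)*(-1/11))³ - 2327) = √((1/33)³ - 2327) = √(1/35937 - 2327) = √(-83625398/35937) = I*√2759638134/1089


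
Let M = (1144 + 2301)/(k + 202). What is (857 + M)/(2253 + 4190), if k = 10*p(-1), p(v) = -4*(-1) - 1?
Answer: 202269/1494776 ≈ 0.13532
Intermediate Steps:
p(v) = 3 (p(v) = 4 - 1 = 3)
k = 30 (k = 10*3 = 30)
M = 3445/232 (M = (1144 + 2301)/(30 + 202) = 3445/232 ≈ 14.849)
(857 + M)/(2253 + 4190) = (857 + 3445/232)/(2253 + 4190) = (202269/232)/6443 = (202269/232)*(1/6443) = 202269/1494776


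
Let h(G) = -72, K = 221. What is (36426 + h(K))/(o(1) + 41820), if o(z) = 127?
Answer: 36354/41947 ≈ 0.86666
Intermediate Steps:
(36426 + h(K))/(o(1) + 41820) = (36426 - 72)/(127 + 41820) = 36354/41947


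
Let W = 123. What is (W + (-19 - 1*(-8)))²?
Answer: 12544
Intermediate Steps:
(W + (-19 - 1*(-8)))² = (123 + (-19 - 1*(-8)))² = (123 + (-19 + 8))² = (123 - 11)² = 112² = 12544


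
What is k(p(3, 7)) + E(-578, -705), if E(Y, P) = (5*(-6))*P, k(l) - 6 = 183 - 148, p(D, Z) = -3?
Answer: 21191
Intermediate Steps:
k(l) = 41 (k(l) = 6 + (183 - 148) = 6 + 35 = 41)
E(Y, P) = -30*P
k(p(3, 7)) + E(-578, -705) = 41 - 30*(-705) = 41 + 21150 = 21191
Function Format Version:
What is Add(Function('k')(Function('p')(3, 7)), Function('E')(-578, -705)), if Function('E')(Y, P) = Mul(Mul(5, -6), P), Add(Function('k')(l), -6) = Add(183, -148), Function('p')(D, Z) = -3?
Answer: 21191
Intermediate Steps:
Function('k')(l) = 41 (Function('k')(l) = Add(6, Add(183, -148)) = Add(6, 35) = 41)
Function('E')(Y, P) = Mul(-30, P)
Add(Function('k')(Function('p')(3, 7)), Function('E')(-578, -705)) = Add(41, Mul(-30, -705)) = Add(41, 21150) = 21191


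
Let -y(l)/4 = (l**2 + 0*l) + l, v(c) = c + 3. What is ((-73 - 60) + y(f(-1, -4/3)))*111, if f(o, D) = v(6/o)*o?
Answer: -20091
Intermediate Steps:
v(c) = 3 + c
f(o, D) = o*(3 + 6/o) (f(o, D) = (3 + 6/o)*o = o*(3 + 6/o))
y(l) = -4*l - 4*l**2 (y(l) = -4*((l**2 + 0*l) + l) = -4*((l**2 + 0) + l) = -4*(l**2 + l) = -4*(l + l**2) = -4*l - 4*l**2)
((-73 - 60) + y(f(-1, -4/3)))*111 = ((-73 - 60) - 4*(6 + 3*(-1))*(1 + (6 + 3*(-1))))*111 = (-133 - 4*(6 - 3)*(1 + (6 - 3)))*111 = (-133 - 4*3*(1 + 3))*111 = (-133 - 4*3*4)*111 = (-133 - 48)*111 = -181*111 = -20091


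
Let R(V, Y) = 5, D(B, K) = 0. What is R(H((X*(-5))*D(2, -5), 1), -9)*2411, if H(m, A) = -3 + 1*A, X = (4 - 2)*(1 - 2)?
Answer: 12055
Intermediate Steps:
X = -2 (X = 2*(-1) = -2)
H(m, A) = -3 + A
R(H((X*(-5))*D(2, -5), 1), -9)*2411 = 5*2411 = 12055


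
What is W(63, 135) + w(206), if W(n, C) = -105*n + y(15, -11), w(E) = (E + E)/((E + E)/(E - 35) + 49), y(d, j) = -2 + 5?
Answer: -58055640/8791 ≈ -6604.0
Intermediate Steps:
y(d, j) = 3
w(E) = 2*E/(49 + 2*E/(-35 + E)) (w(E) = (2*E)/((2*E)/(-35 + E) + 49) = (2*E)/(2*E/(-35 + E) + 49) = (2*E)/(49 + 2*E/(-35 + E)) = 2*E/(49 + 2*E/(-35 + E)))
W(n, C) = 3 - 105*n (W(n, C) = -105*n + 3 = 3 - 105*n)
W(63, 135) + w(206) = (3 - 105*63) + 2*206*(-35 + 206)/(-1715 + 51*206) = (3 - 6615) + 2*206*171/(-1715 + 10506) = -6612 + 2*206*171/8791 = -6612 + 2*206*(1/8791)*171 = -6612 + 70452/8791 = -58055640/8791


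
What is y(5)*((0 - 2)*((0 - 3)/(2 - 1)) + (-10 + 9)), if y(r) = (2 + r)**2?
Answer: 245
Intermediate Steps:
y(5)*((0 - 2)*((0 - 3)/(2 - 1)) + (-10 + 9)) = (2 + 5)**2*((0 - 2)*((0 - 3)/(2 - 1)) + (-10 + 9)) = 7**2*(-(-6)/1 - 1) = 49*(-(-6) - 1) = 49*(-2*(-3) - 1) = 49*(6 - 1) = 49*5 = 245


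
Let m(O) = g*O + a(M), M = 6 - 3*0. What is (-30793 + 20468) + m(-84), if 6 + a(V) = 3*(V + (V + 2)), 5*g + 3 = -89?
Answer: -43717/5 ≈ -8743.4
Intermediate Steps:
g = -92/5 (g = -⅗ + (⅕)*(-89) = -⅗ - 89/5 = -92/5 ≈ -18.400)
M = 6 (M = 6 + 0 = 6)
a(V) = 6*V (a(V) = -6 + 3*(V + (V + 2)) = -6 + 3*(V + (2 + V)) = -6 + 3*(2 + 2*V) = -6 + (6 + 6*V) = 6*V)
m(O) = 36 - 92*O/5 (m(O) = -92*O/5 + 6*6 = -92*O/5 + 36 = 36 - 92*O/5)
(-30793 + 20468) + m(-84) = (-30793 + 20468) + (36 - 92/5*(-84)) = -10325 + (36 + 7728/5) = -10325 + 7908/5 = -43717/5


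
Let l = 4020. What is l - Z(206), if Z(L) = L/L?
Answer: 4019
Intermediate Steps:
Z(L) = 1
l - Z(206) = 4020 - 1*1 = 4020 - 1 = 4019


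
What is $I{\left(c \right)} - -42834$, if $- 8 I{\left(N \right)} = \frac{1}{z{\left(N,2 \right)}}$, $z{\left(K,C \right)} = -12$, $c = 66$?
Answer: $\frac{4112065}{96} \approx 42834.0$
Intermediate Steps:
$I{\left(N \right)} = \frac{1}{96}$ ($I{\left(N \right)} = - \frac{1}{8 \left(-12\right)} = \left(- \frac{1}{8}\right) \left(- \frac{1}{12}\right) = \frac{1}{96}$)
$I{\left(c \right)} - -42834 = \frac{1}{96} - -42834 = \frac{1}{96} + 42834 = \frac{4112065}{96}$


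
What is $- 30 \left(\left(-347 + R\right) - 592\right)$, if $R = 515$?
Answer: $12720$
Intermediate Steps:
$- 30 \left(\left(-347 + R\right) - 592\right) = - 30 \left(\left(-347 + 515\right) - 592\right) = - 30 \left(168 - 592\right) = \left(-30\right) \left(-424\right) = 12720$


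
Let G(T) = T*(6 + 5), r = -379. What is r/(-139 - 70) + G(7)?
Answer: 16472/209 ≈ 78.813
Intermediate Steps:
G(T) = 11*T (G(T) = T*11 = 11*T)
r/(-139 - 70) + G(7) = -379/(-139 - 70) + 11*7 = -379/(-209) + 77 = -1/209*(-379) + 77 = 379/209 + 77 = 16472/209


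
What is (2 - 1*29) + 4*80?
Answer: 293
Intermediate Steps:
(2 - 1*29) + 4*80 = (2 - 29) + 320 = -27 + 320 = 293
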